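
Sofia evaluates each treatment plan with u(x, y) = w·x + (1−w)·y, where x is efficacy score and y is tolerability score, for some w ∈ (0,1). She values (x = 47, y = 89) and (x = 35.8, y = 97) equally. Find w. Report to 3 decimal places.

w = 0.417

Indifference: w·47 + (1−w)·89 = w·35.8 + (1−w)·97.
Rearranging, 11.2·w − 8·(1−w) = 0.
Hence w = 8/(11.2+8) = 8/19.2 = 0.417.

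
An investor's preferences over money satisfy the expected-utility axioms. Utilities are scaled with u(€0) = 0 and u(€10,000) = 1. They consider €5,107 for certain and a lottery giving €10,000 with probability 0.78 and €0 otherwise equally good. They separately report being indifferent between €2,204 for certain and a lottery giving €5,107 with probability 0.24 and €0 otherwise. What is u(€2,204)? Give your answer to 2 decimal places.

First, u(€5,107) = 0.78·u(€10,000) + 0.22·u(€0) = 0.78.
The second indifference gives u(€2,204) = 0.24·u(€5,107) + 0.76·u(€0) = 0.24·0.78 + 0.76·0.00 = 0.1872.

0.19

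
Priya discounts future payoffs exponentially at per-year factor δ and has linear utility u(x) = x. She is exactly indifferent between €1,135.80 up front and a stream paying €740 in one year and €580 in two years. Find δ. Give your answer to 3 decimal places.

Present value of the stream is 740·δ + 580·δ². Indifference gives 740δ + 580δ² = 1135.80.
Rearranged: 580δ² + 740δ − 1135.80 = 0.
By the quadratic formula (taking the positive root), δ = (−740 + √3182656.00) / 1160 ≈ 0.900.

δ ≈ 0.900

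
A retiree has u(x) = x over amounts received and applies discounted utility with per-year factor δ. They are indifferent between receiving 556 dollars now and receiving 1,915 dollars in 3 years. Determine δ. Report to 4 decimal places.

Indifference means u(556) = δ^3 · u(1915), so δ^3 = u(556)/u(1915).
With u(x) = x: δ^3 = 556/1915 = 0.29034.
Hence δ = (0.29034)^(1/3) = 0.662169.

δ ≈ 0.6622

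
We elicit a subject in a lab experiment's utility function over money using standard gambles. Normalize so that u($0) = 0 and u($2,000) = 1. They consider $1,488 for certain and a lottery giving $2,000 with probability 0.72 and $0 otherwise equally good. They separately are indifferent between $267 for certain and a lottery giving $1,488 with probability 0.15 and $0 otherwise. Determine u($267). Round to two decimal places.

0.11

From the first indifference, u($1,488) = 0.72·u($2,000) + 0.28·u($0) = 0.72·1 + 0.28·0 = 0.72.
The second indifference gives u($267) = 0.15·u($1,488) + 0.85·u($0) = 0.15·0.72 + 0.85·0.00 = 0.1080.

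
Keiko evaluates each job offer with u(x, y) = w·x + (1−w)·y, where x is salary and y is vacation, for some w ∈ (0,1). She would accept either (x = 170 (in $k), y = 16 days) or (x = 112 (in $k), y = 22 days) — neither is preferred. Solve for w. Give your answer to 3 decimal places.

w = 0.094

Indifference: w·170 + (1−w)·16 = w·112 + (1−w)·22.
w·(170−112) = (1−w)·(22−16), i.e. w·58 = (1−w)·6.
The marginal rate of substitution is 6/58, so w = 6/(58+6) = 0.094.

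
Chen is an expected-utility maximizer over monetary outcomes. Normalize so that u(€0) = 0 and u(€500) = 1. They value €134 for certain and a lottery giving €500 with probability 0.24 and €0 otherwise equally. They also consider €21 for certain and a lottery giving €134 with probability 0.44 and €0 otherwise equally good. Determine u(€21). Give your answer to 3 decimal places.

The first gamble pins u(€134): it must equal 0.24·1 + 0.76·0 = 0.24.
The second indifference gives u(€21) = 0.44·u(€134) + 0.56·u(€0) = 0.44·0.24 + 0.56·0.00 = 0.1056.

0.106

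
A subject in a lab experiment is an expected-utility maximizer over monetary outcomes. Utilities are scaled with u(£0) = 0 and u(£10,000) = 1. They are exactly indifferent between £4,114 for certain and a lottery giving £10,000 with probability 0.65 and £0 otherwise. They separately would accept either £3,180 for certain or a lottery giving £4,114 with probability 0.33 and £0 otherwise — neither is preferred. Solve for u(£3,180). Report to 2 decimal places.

From the first indifference, u(£4,114) = 0.65·u(£10,000) + 0.35·u(£0) = 0.65·1 + 0.35·0 = 0.65.
The second indifference gives u(£3,180) = 0.33·u(£4,114) + 0.67·u(£0) = 0.33·0.65 + 0.67·0.00 = 0.2145.

0.21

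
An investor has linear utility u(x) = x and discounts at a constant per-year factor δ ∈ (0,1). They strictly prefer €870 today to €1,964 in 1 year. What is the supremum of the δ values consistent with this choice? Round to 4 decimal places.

The preference means 870 > δ·1964.
So δ < 870/1964 = 0.44297.

δ < 0.4430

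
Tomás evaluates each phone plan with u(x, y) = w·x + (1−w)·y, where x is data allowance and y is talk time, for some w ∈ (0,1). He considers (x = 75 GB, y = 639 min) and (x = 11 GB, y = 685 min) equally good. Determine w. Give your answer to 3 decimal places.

w = 0.418

Equating utilities: w·75 + (1−w)·639 = w·11 + (1−w)·685.
w·(75−11) = (1−w)·(685−639), i.e. w·64 = (1−w)·46.
Hence w = 46/(64+46) = 46/110 = 0.418.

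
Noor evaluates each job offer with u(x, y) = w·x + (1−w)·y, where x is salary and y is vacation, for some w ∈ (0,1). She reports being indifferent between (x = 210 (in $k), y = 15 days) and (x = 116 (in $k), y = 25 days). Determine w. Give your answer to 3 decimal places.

Equating utilities: w·210 + (1−w)·15 = w·116 + (1−w)·25.
w·(210−116) = (1−w)·(25−15), i.e. w·94 = (1−w)·10.
Hence w = 10/(94+10) = 10/104 = 0.096.

w = 0.096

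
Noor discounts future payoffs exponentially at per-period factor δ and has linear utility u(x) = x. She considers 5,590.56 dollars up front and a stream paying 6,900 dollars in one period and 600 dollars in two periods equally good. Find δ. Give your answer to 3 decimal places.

Equating present values: 5590.56 = 6900δ + 600δ².
So 600δ² + 6900δ − 5590.56 = 0.
The positive root is δ = [−6900 + √(6900² + 4·600·5590.56)] / (2·600) = (−6900 + 7812.000)/1200 ≈ 0.760.

δ ≈ 0.760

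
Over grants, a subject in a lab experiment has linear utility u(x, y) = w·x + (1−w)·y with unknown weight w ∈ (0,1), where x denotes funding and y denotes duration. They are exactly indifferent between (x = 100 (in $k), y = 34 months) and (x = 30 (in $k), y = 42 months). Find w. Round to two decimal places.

w = 0.10

u(100,34) = u(30,42) means w·100 + (1−w)·34 = w·30 + (1−w)·42.
Collecting terms: w·70 = (1−w)·8.
The marginal rate of substitution is 8/70, so w = 8/(70+8) = 0.10.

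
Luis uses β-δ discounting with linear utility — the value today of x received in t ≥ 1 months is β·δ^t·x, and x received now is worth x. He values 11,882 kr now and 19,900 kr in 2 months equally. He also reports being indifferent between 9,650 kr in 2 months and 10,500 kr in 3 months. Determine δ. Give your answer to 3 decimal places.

δ ≈ 0.919

Both payoffs in the second observation are in the future, so β drops out: δ^2·9650 = δ^3·10500 ⇒ δ = 9650/10500 = 0.91905.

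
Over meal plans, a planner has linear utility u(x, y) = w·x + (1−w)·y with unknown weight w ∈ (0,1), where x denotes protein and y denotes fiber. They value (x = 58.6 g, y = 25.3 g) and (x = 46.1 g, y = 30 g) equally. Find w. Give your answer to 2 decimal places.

w = 0.27

Equating utilities: w·58.6 + (1−w)·25.3 = w·46.1 + (1−w)·30.
Collecting terms: w·12.5 = (1−w)·4.7.
So w/(1−w) = 4.7/12.5 = 0.3760, giving w = 4.7/(12.5+4.7) = 0.27.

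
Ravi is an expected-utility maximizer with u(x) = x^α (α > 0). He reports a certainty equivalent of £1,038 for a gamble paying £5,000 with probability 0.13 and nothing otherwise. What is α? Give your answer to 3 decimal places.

α ≈ 1.298

Since u(0) = 0, the lottery's EU is 0.13·5000^α.
Indifference: 1038^α = 0.13·5000^α, so (1038/5000)^α = 0.13.
α = ln(0.13) / ln(1038/5000) = -2.040221/-1.572142 ≈ 1.298.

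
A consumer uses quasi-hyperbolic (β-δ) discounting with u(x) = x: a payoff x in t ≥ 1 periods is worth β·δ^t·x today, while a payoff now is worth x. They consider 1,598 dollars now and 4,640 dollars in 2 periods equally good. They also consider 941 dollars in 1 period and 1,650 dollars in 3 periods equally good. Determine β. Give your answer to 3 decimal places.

The second indifference involves only future payoffs, so β cancels: β·δ^1·941 = β·δ^3·1650, giving δ^2 = 941/1650 = 0.57030, so δ = 0.75518.
The first indifference: 1598 = β·δ^2·4640, so β = 1598/(δ^2·4640) = 1598/(0.57030·4640) ≈ 0.604.

β ≈ 0.604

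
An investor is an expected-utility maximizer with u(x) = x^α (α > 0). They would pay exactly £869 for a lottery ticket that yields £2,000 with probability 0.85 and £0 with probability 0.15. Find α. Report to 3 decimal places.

α ≈ 0.195

Since u(0) = 0, the lottery's EU is 0.85·2000^α.
Equating: 869^α = 0.85·2000^α, i.e. 0.4345^α = 0.85.
Take logs: α = ln 0.85 / ln(869/2000) ≈ 0.19497.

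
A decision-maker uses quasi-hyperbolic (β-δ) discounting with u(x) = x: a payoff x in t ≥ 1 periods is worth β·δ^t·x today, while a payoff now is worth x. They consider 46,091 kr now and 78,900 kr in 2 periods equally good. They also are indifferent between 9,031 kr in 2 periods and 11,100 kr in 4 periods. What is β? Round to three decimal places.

β ≈ 0.718

From the later pair, β·δ^2·9031 = β·δ^4·11100; dividing through, δ^2 = 9031/11100 = 0.81360, so δ = 0.90200.
Now use the now-vs-future pair: 46091 = β·δ^2·78900 gives β = 46091/(0.81360·78900) ≈ 0.718.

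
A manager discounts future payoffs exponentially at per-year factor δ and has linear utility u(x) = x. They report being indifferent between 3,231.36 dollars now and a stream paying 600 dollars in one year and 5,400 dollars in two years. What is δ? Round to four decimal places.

δ ≈ 0.7200

Present value of the stream is 600·δ + 5400·δ². Indifference gives 600δ + 5400δ² = 3231.36.
So 5400δ² + 600δ − 3231.36 = 0.
δ = (−600 + √(600² + 4·5400·3231.36)) / (2·5400) = (−600 + √70157376.00) / 10800 ≈ 0.7200.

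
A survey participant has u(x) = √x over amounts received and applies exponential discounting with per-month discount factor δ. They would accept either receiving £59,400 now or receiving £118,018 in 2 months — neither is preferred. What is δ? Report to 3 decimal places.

δ ≈ 0.842

Equating discounted utilities: u(59400) = δ^2·u(118018) ⇒ δ^2 = u(59400)/u(118018).
Since u(x) = √x, δ^2 = √(59400/118018) = 0.70945.
Taking the square root: δ = 0.70945^(1/2) ≈ 0.842.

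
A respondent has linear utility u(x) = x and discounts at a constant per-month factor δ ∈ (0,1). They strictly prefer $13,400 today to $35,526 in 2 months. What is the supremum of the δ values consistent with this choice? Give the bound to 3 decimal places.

δ < 0.614

Comparing present values: 13400 > δ^2·35526.
Dividing by 35526: δ^2 < 0.37719. Both sides are positive, so the square root keeps the direction.
δ < (13400/35526)^(1/2) ≈ 0.614.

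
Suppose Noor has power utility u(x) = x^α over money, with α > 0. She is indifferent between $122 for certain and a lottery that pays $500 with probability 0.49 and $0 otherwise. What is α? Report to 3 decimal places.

α ≈ 0.506

Since u(0) = 0, the lottery's EU is 0.49·500^α.
Equating: 122^α = 0.49·500^α, i.e. 0.2440^α = 0.49.
Take logs: α = ln 0.49 / ln(122/500) ≈ 0.50571.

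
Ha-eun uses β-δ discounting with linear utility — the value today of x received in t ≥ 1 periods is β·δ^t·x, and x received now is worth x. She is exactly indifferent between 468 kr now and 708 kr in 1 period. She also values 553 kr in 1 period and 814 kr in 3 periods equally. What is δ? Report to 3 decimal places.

Both payoffs in the second observation are in the future, so β drops out: δ^1·553 = δ^3·814 ⇒ δ^2 = 553/814 = 0.67936, so δ = 0.82423.

δ ≈ 0.824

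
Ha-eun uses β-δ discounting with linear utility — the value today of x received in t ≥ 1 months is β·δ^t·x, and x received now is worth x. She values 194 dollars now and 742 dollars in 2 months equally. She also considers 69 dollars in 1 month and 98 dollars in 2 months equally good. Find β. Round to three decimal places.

β ≈ 0.527

From the later pair, β·δ^1·69 = β·δ^2·98; dividing through, δ = 69/98 = 0.70408.
The first indifference: 194 = β·δ^2·742, so β = 194/(δ^2·742) = 194/(0.49573·742) ≈ 0.527.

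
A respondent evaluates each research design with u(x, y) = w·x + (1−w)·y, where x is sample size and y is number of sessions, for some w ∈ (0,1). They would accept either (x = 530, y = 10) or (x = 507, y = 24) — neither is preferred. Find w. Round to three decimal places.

Indifference: w·530 + (1−w)·10 = w·507 + (1−w)·24.
Rearranging, 23·w − 14·(1−w) = 0.
The marginal rate of substitution is 14/23, so w = 14/(23+14) = 0.378.

w = 0.378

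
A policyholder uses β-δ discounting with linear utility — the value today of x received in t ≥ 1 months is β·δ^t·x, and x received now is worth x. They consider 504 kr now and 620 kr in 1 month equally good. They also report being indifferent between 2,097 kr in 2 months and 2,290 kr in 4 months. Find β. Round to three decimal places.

β ≈ 0.849

The second indifference involves only future payoffs, so β cancels: β·δ^2·2097 = β·δ^4·2290, giving δ^2 = 2097/2290 = 0.91572, so δ = 0.95693.
Substituting δ into 504 = β·δ·620: β = 504/(593.298) ≈ 0.849.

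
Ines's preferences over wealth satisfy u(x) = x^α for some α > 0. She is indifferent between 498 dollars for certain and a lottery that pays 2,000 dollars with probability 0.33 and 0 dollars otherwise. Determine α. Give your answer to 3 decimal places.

α ≈ 0.797

Since u(0) = 0, the lottery's EU is 0.33·2000^α.
Equating: 498^α = 0.33·2000^α, i.e. 0.2490^α = 0.33.
Taking logs: α·ln(498/2000) = ln(0.33), so α = -1.108663 / -1.390302 ≈ 0.797.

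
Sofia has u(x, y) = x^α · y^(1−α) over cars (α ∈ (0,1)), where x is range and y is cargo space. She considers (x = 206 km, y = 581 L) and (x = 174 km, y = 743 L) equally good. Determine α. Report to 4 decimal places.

α ≈ 0.5930

Set the two utilities equal: 206^α·581^(1−α) = 174^α·743^(1−α).
Taking logs: α·ln 206 + (1−α)·ln 581 = α·ln 174 + (1−α)·ln 743, i.e. α·0.1688209 = (1−α)·0.2459453.
So α/(1−α) = (0.2459453)/(0.1688209) = 1.4568415, and α = 1.4568415/2.4568415 ≈ 0.5930.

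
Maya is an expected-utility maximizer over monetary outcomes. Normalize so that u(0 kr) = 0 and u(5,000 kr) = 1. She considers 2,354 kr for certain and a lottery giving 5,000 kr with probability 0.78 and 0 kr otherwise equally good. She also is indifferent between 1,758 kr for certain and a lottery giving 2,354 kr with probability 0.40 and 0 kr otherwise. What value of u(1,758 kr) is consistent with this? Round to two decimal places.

0.31

The first gamble pins u(2,354 kr): it must equal 0.78·1 + 0.22·0 = 0.78.
Then u(1,758 kr) = 0.40·u(2,354 kr) + 0.60·u(0 kr) = 0.40·0.78 + 0.60·0.00 = 0.3120.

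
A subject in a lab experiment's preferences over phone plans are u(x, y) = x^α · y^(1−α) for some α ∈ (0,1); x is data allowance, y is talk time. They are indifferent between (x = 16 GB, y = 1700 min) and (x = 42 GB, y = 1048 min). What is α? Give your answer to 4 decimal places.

Set the two utilities equal: 16^α·1700^(1−α) = 42^α·1048^(1−α).
Taking logs: α·ln 16 + (1−α)·ln 1700 = α·ln 42 + (1−α)·ln 1048, i.e. α·-0.9650809 = (1−α)·-0.4837447.
So α/(1−α) = (-0.4837447)/(-0.9650809) = 0.5012478, and α = 0.5012478/1.5012478 ≈ 0.3339.

α ≈ 0.3339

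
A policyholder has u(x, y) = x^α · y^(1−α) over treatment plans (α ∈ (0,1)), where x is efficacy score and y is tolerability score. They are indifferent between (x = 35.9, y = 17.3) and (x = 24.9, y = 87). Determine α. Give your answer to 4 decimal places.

α ≈ 0.8153

The Cobb–Douglas utilities coincide, so 35.9^α·17.3^(1−α) = 24.9^α·87^(1−α).
Taking logs: α·ln 35.9 + (1−α)·ln 17.3 = α·ln 24.9 + (1−α)·ln 87, i.e. α·0.3658695 = (1−α)·1.6152016.
So α/(1−α) = (1.6152016)/(0.3658695) = 4.4146932, and α = 4.4146932/5.4146932 ≈ 0.8153.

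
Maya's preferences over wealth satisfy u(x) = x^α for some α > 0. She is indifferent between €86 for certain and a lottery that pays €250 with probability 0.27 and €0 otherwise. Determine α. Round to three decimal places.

α ≈ 1.227

Since u(0) = 0, the lottery's EU is 0.27·250^α.
Setting u(86) equal to that: 86^α = 0.27·250^α ⇒ (86/250)^α = 0.27.
Taking logs: α·ln(86/250) = ln(0.27), so α = -1.309333 / -1.067114 ≈ 1.227.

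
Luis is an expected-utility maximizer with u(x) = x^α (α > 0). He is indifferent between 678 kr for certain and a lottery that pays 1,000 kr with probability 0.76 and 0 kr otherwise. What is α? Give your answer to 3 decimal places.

EU(lottery) = 0.76·1000^α + 0.24·0 = 0.76·1000^α.
Equating: 678^α = 0.76·1000^α, i.e. 0.6780^α = 0.76.
Take logs: α = ln 0.76 / ln(678/1000) ≈ 0.70620.

α ≈ 0.706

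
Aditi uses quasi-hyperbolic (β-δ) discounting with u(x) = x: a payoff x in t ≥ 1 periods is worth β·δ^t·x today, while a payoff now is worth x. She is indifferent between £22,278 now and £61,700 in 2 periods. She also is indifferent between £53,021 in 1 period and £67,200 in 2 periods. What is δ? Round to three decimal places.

δ ≈ 0.789

From the later pair, β·δ^1·53021 = β·δ^2·67200; dividing through, δ = 53021/67200 = 0.78900.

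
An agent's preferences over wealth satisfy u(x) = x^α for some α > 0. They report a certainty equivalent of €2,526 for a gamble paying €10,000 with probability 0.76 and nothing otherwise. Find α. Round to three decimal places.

α ≈ 0.199

The lottery's expected utility is 0.76·u(10000) + 0.24·u(0) = 0.76·10000^α (since u(0) = 0 for α > 0).
Equating: 2526^α = 0.76·10000^α, i.e. 0.2526^α = 0.76.
Taking logs: α·ln(2526/10000) = ln(0.76), so α = -0.274437 / -1.375948 ≈ 0.199.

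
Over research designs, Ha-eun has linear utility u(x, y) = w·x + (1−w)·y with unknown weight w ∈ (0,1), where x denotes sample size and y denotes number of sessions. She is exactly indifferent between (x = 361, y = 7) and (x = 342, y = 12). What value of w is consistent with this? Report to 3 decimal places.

w = 0.208

u(361,7) = u(342,12) means w·361 + (1−w)·7 = w·342 + (1−w)·12.
Rearranging, 19·w − 5·(1−w) = 0.
Hence w = 5/(19+5) = 5/24 = 0.208.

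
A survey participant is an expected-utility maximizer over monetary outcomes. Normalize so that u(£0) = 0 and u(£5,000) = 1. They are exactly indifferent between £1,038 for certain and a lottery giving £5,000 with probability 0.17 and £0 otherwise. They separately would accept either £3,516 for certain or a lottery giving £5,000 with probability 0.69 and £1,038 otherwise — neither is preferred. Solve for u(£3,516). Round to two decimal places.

From the first indifference, u(£1,038) = 0.17·u(£5,000) + 0.83·u(£0) = 0.17·1 + 0.83·0 = 0.17.
Chaining: u(£3,516) = 0.69·1.00 + 0.31·0.17 = 0.7427.

0.74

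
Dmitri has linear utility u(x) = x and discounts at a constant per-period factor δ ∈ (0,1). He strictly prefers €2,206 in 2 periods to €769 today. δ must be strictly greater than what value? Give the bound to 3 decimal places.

Under u(x) = x this choice says 769 < δ^2·2206.
Hence δ^2 > 769/2206 = 0.34859, and x ↦ x^(1/2) is increasing on (0,∞).
δ > 0.34859^(1/2) = 0.590.

δ > 0.590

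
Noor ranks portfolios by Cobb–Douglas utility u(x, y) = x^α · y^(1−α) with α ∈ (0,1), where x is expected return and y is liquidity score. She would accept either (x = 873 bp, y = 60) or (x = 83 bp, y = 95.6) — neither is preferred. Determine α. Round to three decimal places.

α ≈ 0.165

Indifference: 873^α · 60^(1−α) = 83^α · 95.6^(1−α).
Taking logs: α·ln 873 + (1−α)·ln 60 = α·ln 83 + (1−α)·ln 95.6, i.e. α·2.353095 = (1−α)·0.465828.
So α/(1−α) = (0.465828)/(2.353095) = 0.197964, and α = 0.197964/1.197964 ≈ 0.165.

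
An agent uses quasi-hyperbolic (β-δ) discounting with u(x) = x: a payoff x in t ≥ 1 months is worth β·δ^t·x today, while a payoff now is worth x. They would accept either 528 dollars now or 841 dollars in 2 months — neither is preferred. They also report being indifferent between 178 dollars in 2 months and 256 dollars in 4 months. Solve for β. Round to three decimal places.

From the later pair, β·δ^2·178 = β·δ^4·256; dividing through, δ^2 = 178/256 = 0.69531, so δ = 0.83385.
Now use the now-vs-future pair: 528 = β·δ^2·841 gives β = 528/(0.69531·841) ≈ 0.903.

β ≈ 0.903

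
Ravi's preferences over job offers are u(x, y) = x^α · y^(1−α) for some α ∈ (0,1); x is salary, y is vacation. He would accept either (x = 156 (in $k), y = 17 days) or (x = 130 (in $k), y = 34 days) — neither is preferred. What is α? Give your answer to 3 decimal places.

α ≈ 0.792

The Cobb–Douglas utilities coincide, so 156^α·17^(1−α) = 130^α·34^(1−α).
Rearrange to (156/130)^α = (34/17)^(1−α) and take logs: α·0.182322 = (1−α)·0.693147.
Thus α·(0.875469) = 0.693147, so α = 0.693147/0.875469 ≈ 0.792.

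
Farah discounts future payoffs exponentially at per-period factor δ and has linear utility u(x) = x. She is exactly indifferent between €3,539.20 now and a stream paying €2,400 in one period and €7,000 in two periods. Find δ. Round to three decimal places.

δ ≈ 0.560

The stream is worth 2400δ + 7000δ² today, so 2400δ + 7000δ² = 3539.20.
Rearranged: 7000δ² + 2400δ − 3539.20 = 0.
δ = (−2400 + √(2400² + 4·7000·3539.20)) / (2·7000) = (−2400 + √104857600.00) / 14000 ≈ 0.560.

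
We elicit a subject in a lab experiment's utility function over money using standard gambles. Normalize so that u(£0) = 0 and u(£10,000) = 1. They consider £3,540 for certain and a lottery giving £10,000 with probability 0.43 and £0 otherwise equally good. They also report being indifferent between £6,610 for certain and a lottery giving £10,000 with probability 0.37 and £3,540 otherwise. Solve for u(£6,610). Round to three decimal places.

0.641

From the first indifference, u(£3,540) = 0.43·u(£10,000) + 0.57·u(£0) = 0.43·1 + 0.57·0 = 0.43.
The second indifference gives u(£6,610) = 0.37·u(£10,000) + 0.63·u(£3,540) = 0.37·1.00 + 0.63·0.43 = 0.6409.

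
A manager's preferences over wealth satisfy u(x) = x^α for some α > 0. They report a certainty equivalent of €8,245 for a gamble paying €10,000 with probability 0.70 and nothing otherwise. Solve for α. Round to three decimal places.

Since u(0) = 0, the lottery's EU is 0.70·10000^α.
Indifference: 8245^α = 0.70·10000^α, so (8245/10000)^α = 0.70.
Taking logs: α·ln(8245/10000) = ln(0.70), so α = -0.356675 / -0.192978 ≈ 1.848.

α ≈ 1.848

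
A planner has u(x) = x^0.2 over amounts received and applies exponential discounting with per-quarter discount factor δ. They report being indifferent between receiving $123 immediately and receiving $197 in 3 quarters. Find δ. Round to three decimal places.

δ ≈ 0.969

Equating discounted utilities: u(123) = δ^3·u(197) ⇒ δ^3 = u(123)/u(197).
With u(x) = x^0.2: δ^3 = 123^0.2/197^0.2 = (123/197)^0.2 = 0.91010.
Hence δ = (0.91010)^(1/3) = 0.96909.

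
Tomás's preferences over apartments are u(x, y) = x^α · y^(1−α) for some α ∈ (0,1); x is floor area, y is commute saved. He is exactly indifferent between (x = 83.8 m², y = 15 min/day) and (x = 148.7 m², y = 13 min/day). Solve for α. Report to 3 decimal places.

Indifference: 83.8^α · 15^(1−α) = 148.7^α · 13^(1−α).
(83.8/148.7)^α = (13/15)^(1−α); take logs: α·ln(83.8/148.7) = (1−α)·ln(13/15), i.e. α·-0.573498 = (1−α)·-0.143101.
So α/(1−α) = (-0.143101)/(-0.573498) = 0.249523, and α = 0.249523/1.249523 ≈ 0.200.

α ≈ 0.200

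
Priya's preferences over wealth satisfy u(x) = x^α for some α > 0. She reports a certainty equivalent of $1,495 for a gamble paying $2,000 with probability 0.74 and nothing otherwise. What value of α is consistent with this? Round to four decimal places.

EU(lottery) = 0.74·2000^α + 0.26·0 = 0.74·2000^α.
Equating: 1495^α = 0.74·2000^α, i.e. 0.7475^α = 0.74.
α = ln(0.74) / ln(1495/2000) = -0.3011051/-0.2910210 ≈ 1.0347.

α ≈ 1.0347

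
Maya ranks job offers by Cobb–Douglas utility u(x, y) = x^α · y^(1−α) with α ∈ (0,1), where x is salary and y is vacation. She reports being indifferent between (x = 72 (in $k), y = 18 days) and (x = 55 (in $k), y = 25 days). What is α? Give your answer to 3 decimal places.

α ≈ 0.549

Set the two utilities equal: 72^α·18^(1−α) = 55^α·25^(1−α).
(72/55)^α = (25/18)^(1−α); take logs: α·ln(72/55) = (1−α)·ln(25/18), i.e. α·0.269333 = (1−α)·0.328504.
So α/(1−α) = (0.328504)/(0.269333) = 1.219695, and α = 1.219695/2.219695 ≈ 0.549.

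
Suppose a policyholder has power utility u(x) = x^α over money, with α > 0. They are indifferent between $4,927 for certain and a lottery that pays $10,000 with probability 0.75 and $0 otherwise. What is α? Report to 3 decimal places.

EU(lottery) = 0.75·10000^α + 0.25·0 = 0.75·10000^α.
Setting u(4927) equal to that: 4927^α = 0.75·10000^α ⇒ (4927/10000)^α = 0.75.
α = ln(0.75) / ln(4927/10000) = -0.287682/-0.707855 ≈ 0.406.

α ≈ 0.406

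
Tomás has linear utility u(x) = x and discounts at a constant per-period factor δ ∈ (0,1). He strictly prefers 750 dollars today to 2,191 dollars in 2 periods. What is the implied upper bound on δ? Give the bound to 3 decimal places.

δ < 0.585

Under u(x) = x this choice says 750 > δ^2·2191.
So δ^2 < 750/2191 = 0.34231; taking the square root of both positive sides preserves the inequality.
δ < (750/2191)^(1/2) ≈ 0.585.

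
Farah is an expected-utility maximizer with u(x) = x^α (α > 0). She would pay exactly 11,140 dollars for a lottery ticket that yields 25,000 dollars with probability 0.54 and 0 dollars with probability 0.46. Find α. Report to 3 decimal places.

α ≈ 0.762

EU(lottery) = 0.54·25000^α + 0.46·0 = 0.54·25000^α.
Setting u(11140) equal to that: 11140^α = 0.54·25000^α ⇒ (11140/25000)^α = 0.54.
α = ln(0.54) / ln(11140/25000) = -0.616186/-0.808334 ≈ 0.762.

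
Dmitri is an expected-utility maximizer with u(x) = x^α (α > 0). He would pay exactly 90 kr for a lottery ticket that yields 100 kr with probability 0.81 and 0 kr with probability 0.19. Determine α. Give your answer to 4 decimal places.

Since u(0) = 0, the lottery's EU is 0.81·100^α.
Equating: 90^α = 0.81·100^α, i.e. 0.9000^α = 0.81.
α = ln(0.81) / ln(90/100) = -0.2107210/-0.1053605 ≈ 2.0000.

α ≈ 2.0000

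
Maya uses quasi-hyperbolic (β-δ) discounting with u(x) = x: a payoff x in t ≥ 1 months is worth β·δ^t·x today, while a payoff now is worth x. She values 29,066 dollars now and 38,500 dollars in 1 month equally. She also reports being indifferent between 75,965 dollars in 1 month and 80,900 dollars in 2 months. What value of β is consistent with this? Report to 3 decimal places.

β ≈ 0.804

The second indifference involves only future payoffs, so β cancels: β·δ^1·75965 = β·δ^2·80900, giving δ = 75965/80900 = 0.93900.
Substituting δ into 29066 = β·δ·38500: β = 29066/(36151.452) ≈ 0.804.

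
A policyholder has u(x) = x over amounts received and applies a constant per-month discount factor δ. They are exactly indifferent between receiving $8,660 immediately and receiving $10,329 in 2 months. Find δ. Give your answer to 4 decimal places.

Equating discounted utilities: u(8660) = δ^2·u(10329) ⇒ δ^2 = u(8660)/u(10329).
With u(x) = x: δ^2 = 8660/10329 = 0.83842.
So δ = 0.83842^(1/2) ≈ 0.9157.

δ ≈ 0.9157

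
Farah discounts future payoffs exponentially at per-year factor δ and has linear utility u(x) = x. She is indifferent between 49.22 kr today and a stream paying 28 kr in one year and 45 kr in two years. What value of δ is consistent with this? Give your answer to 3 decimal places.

δ ≈ 0.780

Present value of the stream is 28·δ + 45·δ². Indifference gives 28δ + 45δ² = 49.22.
Rearranged: 45δ² + 28δ − 49.22 = 0.
The positive root is δ = [−28 + √(28² + 4·45·49.22)] / (2·45) = (−28 + 98.202)/90 ≈ 0.780.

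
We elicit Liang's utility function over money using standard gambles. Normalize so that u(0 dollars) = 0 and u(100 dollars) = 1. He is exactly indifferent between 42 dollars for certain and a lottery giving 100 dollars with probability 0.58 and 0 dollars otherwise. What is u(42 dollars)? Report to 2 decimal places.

0.58

u(42 dollars) equals the lottery's expected utility: 0.58·1 + 0.42·0 = 0.58.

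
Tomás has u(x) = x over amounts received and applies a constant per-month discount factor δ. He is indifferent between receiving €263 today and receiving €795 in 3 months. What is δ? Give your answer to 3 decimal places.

δ ≈ 0.692

Equating discounted utilities: u(263) = δ^3·u(795) ⇒ δ^3 = u(263)/u(795).
With u(x) = x: δ^3 = 263/795 = 0.33082.
Taking the cube root: δ = 0.33082^(1/3) ≈ 0.692.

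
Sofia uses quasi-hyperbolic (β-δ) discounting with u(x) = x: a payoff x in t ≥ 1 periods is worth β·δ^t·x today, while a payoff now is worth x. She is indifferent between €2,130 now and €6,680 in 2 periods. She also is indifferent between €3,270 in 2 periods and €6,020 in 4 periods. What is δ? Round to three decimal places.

Both payoffs in the second observation are in the future, so β drops out: δ^2·3270 = δ^4·6020 ⇒ δ^2 = 3270/6020 = 0.54319, so δ = 0.73701.

δ ≈ 0.737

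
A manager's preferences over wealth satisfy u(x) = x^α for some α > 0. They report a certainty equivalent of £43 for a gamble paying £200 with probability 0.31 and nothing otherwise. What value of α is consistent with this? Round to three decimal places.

α ≈ 0.762

The lottery's expected utility is 0.31·u(200) + 0.69·u(0) = 0.31·200^α (since u(0) = 0 for α > 0).
Indifference: 43^α = 0.31·200^α, so (43/200)^α = 0.31.
α = ln(0.31) / ln(43/200) = -1.171183/-1.537117 ≈ 0.762.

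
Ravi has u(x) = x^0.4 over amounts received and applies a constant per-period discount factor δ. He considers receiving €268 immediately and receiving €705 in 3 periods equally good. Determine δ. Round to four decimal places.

δ ≈ 0.8790

Equating discounted utilities: u(268) = δ^3·u(705) ⇒ δ^3 = u(268)/u(705).
Since u(x) = x^0.4, δ^3 = (268/705)^0.4 = 0.38014^0.4 = 0.67917.
Taking the cube root: δ = 0.67917^(1/3) ≈ 0.8790.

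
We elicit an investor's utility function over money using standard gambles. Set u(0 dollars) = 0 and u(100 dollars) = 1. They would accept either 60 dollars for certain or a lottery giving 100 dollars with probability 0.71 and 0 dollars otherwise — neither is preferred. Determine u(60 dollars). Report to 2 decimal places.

0.71

u(60 dollars) equals the lottery's expected utility: 0.71·1 + 0.29·0 = 0.71.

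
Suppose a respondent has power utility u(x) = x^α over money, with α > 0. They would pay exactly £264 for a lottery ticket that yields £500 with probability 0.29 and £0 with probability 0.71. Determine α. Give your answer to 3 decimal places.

α ≈ 1.938

The lottery's expected utility is 0.29·u(500) + 0.71·u(0) = 0.29·500^α (since u(0) = 0 for α > 0).
Equating: 264^α = 0.29·500^α, i.e. 0.5280^α = 0.29.
Take logs: α = ln 0.29 / ln(264/500) ≈ 1.93824.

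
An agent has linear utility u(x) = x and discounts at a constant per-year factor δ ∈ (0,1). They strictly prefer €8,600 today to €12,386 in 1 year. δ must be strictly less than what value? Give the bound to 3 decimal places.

Under u(x) = x this choice says 8600 > δ·12386.
So δ < 8600/12386 = 0.69433.

δ < 0.694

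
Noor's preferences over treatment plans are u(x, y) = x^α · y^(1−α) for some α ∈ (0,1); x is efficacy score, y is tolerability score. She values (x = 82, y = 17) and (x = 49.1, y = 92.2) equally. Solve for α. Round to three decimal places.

α ≈ 0.767

Indifference: 82^α · 17^(1−α) = 49.1^α · 92.2^(1−α).
(82/49.1)^α = (92.2/17)^(1−α); take logs: α·ln(82/49.1) = (1−α)·ln(92.2/17), i.e. α·0.512860 = (1−α)·1.690747.
Thus α·(2.203607) = 1.690747, so α = 1.690747/2.203607 ≈ 0.767.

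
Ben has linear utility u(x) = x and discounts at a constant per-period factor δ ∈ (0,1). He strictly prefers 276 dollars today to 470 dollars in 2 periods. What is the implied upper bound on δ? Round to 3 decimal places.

δ < 0.766

Comparing present values: 276 > δ^2·470.
Dividing by 470: δ^2 < 0.58723. Both sides are positive, so the square root keeps the direction.
δ < 0.58723^(1/2) = 0.766.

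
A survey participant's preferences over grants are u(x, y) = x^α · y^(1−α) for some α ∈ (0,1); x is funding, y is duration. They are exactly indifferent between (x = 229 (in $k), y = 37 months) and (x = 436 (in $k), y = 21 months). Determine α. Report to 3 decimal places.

The Cobb–Douglas utilities coincide, so 229^α·37^(1−α) = 436^α·21^(1−α).
Rearrange to (229/436)^α = (21/37)^(1−α) and take logs: α·-0.643920 = (1−α)·-0.566395.
With A = -0.643920 and B = -0.566395: α·A = (1−α)·B, so α = B/(A+B) = -0.566395/-1.210315 ≈ 0.468.

α ≈ 0.468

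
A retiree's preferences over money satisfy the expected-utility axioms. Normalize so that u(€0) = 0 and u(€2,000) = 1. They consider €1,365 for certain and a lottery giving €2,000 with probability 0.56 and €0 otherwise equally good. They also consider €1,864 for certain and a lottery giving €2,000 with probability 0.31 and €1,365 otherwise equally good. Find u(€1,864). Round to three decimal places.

The first gamble pins u(€1,365): it must equal 0.56·1 + 0.44·0 = 0.56.
The second indifference gives u(€1,864) = 0.31·u(€2,000) + 0.69·u(€1,365) = 0.31·1.00 + 0.69·0.56 = 0.6964.

0.696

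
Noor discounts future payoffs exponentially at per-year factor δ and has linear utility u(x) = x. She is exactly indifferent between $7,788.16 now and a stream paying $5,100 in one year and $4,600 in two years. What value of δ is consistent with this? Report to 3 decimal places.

δ ≈ 0.860

The stream is worth 5100δ + 4600δ² today, so 5100δ + 4600δ² = 7788.16.
Rearranged: 4600δ² + 5100δ − 7788.16 = 0.
The positive root is δ = [−5100 + √(5100² + 4·4600·7788.16)] / (2·4600) = (−5100 + 13012.000)/9200 ≈ 0.860.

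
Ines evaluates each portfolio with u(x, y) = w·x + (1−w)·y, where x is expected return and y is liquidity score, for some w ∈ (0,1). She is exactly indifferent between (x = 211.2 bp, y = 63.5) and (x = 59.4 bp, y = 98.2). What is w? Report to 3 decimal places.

w = 0.186

u(211.2,63.5) = u(59.4,98.2) means w·211.2 + (1−w)·63.5 = w·59.4 + (1−w)·98.2.
Rearranging, 151.8·w − 34.7·(1−w) = 0.
The marginal rate of substitution is 34.7/151.8, so w = 34.7/(151.8+34.7) = 0.186.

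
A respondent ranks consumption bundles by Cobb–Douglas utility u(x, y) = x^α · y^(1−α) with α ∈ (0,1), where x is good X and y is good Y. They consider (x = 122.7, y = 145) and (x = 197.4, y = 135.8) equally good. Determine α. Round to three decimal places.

α ≈ 0.121

The Cobb–Douglas utilities coincide, so 122.7^α·145^(1−α) = 197.4^α·135.8^(1−α).
(122.7/197.4)^α = (135.8/145)^(1−α); take logs: α·ln(122.7/197.4) = (1−α)·ln(135.8/145), i.e. α·-0.475490 = (1−α)·-0.065551.
So α/(1−α) = (-0.065551)/(-0.475490) = 0.137860, and α = 0.137860/1.137860 ≈ 0.121.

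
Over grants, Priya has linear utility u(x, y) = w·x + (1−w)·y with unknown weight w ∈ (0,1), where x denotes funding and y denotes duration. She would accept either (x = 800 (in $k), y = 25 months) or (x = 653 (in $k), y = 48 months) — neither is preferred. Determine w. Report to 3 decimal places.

Indifference: w·800 + (1−w)·25 = w·653 + (1−w)·48.
Collecting terms: w·147 = (1−w)·23.
So w/(1−w) = 23/147 = 0.1565, giving w = 23/(147+23) = 0.135.

w = 0.135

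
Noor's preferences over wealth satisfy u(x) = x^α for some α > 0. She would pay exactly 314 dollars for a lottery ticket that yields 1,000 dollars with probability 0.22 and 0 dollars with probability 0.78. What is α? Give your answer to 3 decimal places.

Since u(0) = 0, the lottery's EU is 0.22·1000^α.
Indifference: 314^α = 0.22·1000^α, so (314/1000)^α = 0.22.
Taking logs: α·ln(314/1000) = ln(0.22), so α = -1.514128 / -1.158362 ≈ 1.307.

α ≈ 1.307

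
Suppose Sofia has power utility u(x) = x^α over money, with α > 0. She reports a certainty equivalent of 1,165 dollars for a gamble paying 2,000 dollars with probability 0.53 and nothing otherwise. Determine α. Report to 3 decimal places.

The lottery's expected utility is 0.53·u(2000) + 0.47·u(0) = 0.53·2000^α (since u(0) = 0 for α > 0).
Indifference: 1165^α = 0.53·2000^α, so (1165/2000)^α = 0.53.
α = ln(0.53) / ln(1165/2000) = -0.634878/-0.540426 ≈ 1.175.

α ≈ 1.175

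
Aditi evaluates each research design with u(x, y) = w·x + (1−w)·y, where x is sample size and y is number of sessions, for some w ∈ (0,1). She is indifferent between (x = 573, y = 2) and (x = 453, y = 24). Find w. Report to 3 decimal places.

Equating utilities: w·573 + (1−w)·2 = w·453 + (1−w)·24.
Collecting terms: w·120 = (1−w)·22.
The marginal rate of substitution is 22/120, so w = 22/(120+22) = 0.155.

w = 0.155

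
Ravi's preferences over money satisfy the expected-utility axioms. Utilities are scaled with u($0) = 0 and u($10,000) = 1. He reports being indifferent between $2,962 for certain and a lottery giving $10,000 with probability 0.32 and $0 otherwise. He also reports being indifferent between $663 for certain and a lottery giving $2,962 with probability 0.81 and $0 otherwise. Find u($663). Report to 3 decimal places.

0.259

The first gamble pins u($2,962): it must equal 0.32·1 + 0.68·0 = 0.32.
Then u($663) = 0.81·u($2,962) + 0.19·u($0) = 0.81·0.32 + 0.19·0.00 = 0.2592.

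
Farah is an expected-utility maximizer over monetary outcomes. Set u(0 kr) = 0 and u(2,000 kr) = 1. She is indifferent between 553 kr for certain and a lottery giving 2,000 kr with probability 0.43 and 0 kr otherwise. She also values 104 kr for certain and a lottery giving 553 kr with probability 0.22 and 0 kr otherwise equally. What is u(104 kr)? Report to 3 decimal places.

First, u(553 kr) = 0.43·u(2,000 kr) + 0.57·u(0 kr) = 0.43.
Chaining: u(104 kr) = 0.22·0.43 + 0.78·0.00 = 0.0946.

0.095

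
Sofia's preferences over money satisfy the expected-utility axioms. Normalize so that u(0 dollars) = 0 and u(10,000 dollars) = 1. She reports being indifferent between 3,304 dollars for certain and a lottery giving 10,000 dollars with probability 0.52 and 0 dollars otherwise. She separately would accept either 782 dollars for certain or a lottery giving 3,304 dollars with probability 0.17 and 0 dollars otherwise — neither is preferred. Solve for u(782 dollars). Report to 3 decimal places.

0.088

The first gamble pins u(3,304 dollars): it must equal 0.52·1 + 0.48·0 = 0.52.
Chaining: u(782 dollars) = 0.17·0.52 + 0.83·0.00 = 0.0884.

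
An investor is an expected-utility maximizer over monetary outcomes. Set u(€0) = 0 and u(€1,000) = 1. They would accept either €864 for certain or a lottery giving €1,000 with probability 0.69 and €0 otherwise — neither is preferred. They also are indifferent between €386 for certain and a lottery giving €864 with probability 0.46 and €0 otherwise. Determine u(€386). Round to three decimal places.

0.317

First, u(€864) = 0.69·u(€1,000) + 0.31·u(€0) = 0.69.
The second indifference gives u(€386) = 0.46·u(€864) + 0.54·u(€0) = 0.46·0.69 + 0.54·0.00 = 0.3174.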